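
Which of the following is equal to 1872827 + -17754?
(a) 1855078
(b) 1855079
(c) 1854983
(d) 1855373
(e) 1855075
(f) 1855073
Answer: f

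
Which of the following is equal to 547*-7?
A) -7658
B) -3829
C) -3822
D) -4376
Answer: B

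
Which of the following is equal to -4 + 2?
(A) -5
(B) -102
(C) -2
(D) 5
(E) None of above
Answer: C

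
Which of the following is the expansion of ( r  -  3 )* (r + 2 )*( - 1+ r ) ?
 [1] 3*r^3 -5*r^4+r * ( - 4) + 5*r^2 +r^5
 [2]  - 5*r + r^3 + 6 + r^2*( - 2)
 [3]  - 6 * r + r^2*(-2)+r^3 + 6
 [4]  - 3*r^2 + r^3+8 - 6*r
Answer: 2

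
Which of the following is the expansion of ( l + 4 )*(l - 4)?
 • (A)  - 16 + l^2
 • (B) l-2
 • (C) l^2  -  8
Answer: A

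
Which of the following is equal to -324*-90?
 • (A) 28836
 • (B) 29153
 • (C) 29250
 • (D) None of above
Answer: D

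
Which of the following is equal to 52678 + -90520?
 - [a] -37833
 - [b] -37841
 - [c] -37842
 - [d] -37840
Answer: c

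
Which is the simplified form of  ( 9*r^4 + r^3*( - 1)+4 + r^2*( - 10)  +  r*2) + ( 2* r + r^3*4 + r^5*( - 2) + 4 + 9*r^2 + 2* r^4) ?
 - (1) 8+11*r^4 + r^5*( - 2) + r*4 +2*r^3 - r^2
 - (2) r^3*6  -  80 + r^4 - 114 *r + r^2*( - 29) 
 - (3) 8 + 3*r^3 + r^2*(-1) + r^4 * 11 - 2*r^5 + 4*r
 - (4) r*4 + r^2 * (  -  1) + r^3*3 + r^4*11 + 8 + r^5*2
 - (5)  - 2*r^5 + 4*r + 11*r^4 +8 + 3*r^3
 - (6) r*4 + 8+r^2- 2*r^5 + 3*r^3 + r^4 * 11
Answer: 3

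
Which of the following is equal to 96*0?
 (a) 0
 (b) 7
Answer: a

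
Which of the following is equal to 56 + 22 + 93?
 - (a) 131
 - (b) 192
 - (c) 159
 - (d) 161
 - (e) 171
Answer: e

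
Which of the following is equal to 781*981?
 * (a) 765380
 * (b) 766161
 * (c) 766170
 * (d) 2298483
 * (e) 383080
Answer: b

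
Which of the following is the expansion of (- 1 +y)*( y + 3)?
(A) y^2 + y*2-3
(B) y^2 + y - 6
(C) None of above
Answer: A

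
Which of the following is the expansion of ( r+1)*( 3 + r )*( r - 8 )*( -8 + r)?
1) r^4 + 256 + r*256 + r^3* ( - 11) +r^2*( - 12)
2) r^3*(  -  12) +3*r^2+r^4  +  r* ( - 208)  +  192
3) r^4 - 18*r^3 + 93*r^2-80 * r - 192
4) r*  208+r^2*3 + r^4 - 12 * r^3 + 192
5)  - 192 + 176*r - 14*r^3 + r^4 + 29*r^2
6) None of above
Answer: 4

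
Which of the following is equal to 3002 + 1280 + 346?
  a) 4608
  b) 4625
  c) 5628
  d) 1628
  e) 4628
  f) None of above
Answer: e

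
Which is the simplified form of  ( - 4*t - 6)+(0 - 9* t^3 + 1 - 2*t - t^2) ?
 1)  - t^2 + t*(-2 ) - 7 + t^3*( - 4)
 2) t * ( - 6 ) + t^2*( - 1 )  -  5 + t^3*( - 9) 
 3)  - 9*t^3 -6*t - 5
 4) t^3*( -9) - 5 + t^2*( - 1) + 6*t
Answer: 2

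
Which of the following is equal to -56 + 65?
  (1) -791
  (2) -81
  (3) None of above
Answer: 3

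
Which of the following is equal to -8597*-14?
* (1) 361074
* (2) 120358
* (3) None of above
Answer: 2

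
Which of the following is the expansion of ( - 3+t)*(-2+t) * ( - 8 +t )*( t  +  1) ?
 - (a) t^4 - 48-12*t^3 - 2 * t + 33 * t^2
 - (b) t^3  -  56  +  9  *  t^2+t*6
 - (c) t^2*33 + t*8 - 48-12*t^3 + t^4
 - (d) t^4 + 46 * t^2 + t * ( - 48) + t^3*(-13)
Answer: a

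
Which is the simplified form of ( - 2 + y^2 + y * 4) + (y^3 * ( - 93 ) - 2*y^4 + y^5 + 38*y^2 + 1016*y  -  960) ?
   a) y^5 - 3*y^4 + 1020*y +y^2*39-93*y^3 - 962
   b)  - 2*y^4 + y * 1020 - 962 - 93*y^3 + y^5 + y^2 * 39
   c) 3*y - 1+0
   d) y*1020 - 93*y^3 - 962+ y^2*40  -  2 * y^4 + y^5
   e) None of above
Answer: b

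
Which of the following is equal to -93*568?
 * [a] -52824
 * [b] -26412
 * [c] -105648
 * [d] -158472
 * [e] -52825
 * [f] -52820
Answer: a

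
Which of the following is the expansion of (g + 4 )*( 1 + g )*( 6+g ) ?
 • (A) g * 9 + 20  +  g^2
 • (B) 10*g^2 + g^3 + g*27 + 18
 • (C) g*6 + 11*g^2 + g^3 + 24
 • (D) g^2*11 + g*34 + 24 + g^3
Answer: D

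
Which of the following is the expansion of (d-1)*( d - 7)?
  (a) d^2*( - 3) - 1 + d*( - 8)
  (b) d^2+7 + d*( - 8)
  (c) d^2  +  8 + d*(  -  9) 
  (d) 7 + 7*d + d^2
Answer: b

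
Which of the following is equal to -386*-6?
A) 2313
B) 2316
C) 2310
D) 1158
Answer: B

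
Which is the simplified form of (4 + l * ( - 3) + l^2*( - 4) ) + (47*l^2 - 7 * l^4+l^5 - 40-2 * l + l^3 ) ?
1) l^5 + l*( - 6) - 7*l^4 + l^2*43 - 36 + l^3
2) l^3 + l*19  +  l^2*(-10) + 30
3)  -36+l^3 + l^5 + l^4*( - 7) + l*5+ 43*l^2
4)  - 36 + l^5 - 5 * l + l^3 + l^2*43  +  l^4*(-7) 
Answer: 4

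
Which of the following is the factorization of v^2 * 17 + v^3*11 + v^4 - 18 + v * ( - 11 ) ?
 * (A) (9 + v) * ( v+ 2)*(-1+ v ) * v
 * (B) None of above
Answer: B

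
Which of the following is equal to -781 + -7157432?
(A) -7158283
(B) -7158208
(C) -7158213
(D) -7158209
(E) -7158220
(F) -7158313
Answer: C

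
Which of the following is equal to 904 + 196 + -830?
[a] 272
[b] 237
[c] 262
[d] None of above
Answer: d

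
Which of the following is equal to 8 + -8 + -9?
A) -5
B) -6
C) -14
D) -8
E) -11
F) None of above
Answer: F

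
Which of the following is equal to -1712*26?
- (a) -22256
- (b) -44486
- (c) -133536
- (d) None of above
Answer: d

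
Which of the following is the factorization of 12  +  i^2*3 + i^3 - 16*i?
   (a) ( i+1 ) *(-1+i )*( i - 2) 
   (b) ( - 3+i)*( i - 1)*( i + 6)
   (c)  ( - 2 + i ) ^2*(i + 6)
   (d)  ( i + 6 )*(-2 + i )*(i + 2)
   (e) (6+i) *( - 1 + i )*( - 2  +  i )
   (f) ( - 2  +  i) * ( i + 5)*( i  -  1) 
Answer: e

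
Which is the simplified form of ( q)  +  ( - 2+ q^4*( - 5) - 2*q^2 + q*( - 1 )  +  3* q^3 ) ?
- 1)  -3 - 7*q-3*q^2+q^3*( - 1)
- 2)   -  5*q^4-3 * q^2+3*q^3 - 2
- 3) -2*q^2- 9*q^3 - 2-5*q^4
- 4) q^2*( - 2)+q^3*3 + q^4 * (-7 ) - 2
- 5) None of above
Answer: 5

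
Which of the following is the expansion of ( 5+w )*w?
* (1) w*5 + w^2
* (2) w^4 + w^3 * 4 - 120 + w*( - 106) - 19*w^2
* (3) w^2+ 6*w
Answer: 1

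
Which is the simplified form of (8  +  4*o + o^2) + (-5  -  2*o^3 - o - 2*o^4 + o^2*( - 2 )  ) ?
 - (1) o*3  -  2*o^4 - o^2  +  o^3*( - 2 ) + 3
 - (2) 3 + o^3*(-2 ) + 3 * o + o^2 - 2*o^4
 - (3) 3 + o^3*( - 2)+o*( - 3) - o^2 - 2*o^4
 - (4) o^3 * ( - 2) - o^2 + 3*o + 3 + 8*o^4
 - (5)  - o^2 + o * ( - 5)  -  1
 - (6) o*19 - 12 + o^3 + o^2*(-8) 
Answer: 1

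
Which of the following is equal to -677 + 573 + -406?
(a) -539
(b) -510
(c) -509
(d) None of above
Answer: b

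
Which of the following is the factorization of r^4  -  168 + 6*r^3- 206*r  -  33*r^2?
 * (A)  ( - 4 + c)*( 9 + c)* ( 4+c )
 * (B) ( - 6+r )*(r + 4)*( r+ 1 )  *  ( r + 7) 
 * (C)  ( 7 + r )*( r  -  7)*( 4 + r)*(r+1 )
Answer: B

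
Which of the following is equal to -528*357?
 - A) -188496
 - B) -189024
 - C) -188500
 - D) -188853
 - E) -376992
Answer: A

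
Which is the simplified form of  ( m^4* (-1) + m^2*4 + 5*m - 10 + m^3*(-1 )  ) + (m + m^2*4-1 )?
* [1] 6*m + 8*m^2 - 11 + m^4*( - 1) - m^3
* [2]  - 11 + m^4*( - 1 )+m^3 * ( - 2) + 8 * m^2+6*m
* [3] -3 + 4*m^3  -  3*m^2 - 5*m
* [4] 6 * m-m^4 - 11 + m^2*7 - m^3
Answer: 1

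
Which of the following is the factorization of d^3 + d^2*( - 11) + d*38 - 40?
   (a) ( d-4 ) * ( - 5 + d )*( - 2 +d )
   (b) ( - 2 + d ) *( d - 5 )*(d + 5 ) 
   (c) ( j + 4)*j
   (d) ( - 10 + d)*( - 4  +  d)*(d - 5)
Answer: a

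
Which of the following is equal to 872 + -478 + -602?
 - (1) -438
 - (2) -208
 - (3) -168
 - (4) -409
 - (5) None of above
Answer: 2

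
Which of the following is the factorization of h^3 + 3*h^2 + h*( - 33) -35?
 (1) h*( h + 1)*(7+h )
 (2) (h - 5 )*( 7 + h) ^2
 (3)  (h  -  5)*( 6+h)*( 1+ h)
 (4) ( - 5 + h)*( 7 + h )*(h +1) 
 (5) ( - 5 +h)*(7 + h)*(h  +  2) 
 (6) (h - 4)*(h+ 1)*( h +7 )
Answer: 4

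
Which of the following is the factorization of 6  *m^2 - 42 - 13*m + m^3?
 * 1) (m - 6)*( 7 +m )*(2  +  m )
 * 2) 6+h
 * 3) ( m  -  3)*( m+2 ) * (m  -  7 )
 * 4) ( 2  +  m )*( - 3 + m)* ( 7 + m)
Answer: 4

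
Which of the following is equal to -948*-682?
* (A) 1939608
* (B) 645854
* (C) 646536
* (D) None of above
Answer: C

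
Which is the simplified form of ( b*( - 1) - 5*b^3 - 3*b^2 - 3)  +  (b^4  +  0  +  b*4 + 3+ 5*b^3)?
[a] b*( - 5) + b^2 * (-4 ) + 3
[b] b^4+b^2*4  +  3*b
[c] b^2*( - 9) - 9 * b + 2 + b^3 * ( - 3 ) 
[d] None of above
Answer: d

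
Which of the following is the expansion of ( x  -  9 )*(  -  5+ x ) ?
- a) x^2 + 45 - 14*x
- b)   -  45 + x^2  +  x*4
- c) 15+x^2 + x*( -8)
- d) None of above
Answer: a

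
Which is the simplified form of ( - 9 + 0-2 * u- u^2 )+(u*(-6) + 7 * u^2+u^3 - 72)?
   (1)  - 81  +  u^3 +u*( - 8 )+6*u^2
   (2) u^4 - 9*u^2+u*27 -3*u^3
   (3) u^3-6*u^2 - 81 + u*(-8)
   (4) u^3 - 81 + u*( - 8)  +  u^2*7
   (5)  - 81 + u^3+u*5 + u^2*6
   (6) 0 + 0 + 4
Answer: 1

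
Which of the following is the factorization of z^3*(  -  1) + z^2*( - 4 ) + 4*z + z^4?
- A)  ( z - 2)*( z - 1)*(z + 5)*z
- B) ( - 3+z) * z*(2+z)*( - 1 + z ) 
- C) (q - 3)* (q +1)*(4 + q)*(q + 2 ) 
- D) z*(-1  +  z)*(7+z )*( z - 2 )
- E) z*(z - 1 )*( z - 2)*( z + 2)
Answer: E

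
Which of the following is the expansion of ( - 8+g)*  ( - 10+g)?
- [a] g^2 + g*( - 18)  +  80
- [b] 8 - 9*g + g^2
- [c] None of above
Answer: a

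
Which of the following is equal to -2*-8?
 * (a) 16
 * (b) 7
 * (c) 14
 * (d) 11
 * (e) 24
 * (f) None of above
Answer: a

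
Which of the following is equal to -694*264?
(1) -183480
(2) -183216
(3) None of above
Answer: 2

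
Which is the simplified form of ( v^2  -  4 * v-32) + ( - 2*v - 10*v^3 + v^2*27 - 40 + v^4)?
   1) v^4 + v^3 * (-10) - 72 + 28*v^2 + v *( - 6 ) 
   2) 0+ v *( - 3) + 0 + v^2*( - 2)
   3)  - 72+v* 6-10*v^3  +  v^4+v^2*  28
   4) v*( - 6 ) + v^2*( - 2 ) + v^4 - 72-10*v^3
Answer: 1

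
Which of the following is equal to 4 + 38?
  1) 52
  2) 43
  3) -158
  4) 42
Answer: 4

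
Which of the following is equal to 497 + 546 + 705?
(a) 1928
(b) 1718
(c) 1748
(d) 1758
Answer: c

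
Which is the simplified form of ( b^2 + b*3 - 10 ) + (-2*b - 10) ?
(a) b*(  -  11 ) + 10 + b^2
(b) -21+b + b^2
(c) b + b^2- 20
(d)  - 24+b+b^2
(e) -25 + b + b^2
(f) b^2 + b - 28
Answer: c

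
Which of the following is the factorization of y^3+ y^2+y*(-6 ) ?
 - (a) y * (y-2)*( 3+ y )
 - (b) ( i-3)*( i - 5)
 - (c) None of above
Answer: a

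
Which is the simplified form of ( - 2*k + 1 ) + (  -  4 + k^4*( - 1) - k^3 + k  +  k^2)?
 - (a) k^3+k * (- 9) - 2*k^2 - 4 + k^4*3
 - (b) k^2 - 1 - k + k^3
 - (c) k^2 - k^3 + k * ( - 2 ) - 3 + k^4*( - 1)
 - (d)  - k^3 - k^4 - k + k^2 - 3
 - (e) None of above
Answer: d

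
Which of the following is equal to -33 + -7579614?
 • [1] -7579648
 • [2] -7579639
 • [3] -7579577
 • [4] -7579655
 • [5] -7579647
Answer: 5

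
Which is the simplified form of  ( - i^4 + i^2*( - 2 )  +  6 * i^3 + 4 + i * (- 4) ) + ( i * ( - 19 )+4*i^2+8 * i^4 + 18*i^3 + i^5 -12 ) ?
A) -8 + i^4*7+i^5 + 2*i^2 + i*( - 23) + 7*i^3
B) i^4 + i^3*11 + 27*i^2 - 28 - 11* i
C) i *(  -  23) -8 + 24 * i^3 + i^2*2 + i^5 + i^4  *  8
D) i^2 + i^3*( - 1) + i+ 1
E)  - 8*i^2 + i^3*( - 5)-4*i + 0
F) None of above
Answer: F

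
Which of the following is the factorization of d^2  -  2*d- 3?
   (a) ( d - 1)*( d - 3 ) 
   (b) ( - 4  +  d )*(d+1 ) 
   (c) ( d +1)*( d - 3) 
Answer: c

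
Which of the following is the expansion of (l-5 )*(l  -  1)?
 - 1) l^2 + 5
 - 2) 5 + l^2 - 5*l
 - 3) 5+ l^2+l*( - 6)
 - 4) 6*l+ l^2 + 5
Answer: 3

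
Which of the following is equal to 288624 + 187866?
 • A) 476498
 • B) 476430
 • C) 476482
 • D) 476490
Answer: D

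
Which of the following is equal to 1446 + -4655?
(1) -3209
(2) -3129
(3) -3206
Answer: 1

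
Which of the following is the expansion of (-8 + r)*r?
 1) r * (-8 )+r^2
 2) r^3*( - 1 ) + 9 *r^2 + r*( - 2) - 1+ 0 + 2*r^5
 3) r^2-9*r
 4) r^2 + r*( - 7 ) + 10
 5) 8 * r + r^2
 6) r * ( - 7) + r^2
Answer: 1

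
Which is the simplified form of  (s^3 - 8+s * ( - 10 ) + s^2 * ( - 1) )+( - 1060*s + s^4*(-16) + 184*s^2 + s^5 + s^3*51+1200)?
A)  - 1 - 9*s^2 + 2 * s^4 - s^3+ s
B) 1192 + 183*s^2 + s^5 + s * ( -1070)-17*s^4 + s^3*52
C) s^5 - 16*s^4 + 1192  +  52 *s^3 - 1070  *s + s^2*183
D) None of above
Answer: C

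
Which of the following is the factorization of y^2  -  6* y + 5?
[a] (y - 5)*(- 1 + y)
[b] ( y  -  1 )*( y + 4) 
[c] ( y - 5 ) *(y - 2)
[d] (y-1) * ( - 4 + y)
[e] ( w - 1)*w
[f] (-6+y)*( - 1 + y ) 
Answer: a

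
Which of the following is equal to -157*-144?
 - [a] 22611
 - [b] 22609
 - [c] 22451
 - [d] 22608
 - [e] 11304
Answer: d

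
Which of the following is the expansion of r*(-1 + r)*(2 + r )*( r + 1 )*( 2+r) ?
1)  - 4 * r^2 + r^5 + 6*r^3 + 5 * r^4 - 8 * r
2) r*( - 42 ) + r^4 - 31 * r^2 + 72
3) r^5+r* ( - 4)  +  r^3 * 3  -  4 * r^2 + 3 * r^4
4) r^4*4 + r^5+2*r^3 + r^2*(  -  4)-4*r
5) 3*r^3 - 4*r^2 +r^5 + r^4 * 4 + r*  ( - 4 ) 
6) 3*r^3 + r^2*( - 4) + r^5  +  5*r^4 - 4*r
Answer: 5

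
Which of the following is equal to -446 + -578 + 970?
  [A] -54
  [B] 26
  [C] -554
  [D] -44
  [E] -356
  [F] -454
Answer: A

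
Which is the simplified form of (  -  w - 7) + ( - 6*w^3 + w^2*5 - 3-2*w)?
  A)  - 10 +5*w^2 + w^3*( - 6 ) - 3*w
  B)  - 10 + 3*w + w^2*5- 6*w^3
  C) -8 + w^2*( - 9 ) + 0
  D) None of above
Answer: A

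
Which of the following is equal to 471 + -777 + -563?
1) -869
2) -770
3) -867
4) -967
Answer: 1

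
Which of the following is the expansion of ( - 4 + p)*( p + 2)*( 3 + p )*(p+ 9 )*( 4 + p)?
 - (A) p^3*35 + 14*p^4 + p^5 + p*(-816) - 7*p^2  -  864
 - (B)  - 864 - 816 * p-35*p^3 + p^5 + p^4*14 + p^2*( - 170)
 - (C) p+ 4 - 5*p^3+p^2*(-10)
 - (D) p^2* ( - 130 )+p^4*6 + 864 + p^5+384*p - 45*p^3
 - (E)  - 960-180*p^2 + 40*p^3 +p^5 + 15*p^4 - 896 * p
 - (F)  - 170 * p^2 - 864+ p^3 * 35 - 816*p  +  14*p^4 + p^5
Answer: F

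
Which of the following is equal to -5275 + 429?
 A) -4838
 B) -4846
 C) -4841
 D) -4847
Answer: B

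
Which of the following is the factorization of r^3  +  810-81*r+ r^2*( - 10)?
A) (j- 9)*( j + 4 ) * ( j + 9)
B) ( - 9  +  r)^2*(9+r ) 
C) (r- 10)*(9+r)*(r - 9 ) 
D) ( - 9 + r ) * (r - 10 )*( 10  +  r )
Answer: C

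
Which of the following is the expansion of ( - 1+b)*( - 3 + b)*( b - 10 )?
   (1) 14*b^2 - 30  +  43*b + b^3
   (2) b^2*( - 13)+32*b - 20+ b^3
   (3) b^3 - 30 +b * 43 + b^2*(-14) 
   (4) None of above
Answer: 3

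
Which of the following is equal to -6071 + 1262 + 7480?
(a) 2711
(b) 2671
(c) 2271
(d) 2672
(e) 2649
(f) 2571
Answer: b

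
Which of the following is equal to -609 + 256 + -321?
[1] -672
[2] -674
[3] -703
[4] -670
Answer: 2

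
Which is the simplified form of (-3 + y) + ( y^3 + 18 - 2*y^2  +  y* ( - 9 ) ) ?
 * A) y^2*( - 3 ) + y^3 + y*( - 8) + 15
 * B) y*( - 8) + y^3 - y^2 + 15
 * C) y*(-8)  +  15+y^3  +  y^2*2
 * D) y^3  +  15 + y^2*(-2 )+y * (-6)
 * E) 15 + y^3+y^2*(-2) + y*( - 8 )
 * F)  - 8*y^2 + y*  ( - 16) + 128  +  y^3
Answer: E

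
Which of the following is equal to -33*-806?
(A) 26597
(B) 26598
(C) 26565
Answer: B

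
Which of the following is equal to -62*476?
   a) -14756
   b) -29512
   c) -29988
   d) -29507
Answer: b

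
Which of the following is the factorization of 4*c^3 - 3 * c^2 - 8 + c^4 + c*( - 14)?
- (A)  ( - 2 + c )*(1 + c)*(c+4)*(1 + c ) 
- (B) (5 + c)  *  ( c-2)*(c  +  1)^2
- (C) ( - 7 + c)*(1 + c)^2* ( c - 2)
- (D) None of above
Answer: A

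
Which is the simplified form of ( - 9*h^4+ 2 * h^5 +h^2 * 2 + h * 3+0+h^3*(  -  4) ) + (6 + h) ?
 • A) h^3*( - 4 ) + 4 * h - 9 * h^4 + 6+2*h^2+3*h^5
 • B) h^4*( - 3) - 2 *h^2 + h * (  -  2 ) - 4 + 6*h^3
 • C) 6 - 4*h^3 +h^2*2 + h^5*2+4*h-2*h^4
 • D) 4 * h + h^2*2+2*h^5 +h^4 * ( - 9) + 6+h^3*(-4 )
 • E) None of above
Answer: D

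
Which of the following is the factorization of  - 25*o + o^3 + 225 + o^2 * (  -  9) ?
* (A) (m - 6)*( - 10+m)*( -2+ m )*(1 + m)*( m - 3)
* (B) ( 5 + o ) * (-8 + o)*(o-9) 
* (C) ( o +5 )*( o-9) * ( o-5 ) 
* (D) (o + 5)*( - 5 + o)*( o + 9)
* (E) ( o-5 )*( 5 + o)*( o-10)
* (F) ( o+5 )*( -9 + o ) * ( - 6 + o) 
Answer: C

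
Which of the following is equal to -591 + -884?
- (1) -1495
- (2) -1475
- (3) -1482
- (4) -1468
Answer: 2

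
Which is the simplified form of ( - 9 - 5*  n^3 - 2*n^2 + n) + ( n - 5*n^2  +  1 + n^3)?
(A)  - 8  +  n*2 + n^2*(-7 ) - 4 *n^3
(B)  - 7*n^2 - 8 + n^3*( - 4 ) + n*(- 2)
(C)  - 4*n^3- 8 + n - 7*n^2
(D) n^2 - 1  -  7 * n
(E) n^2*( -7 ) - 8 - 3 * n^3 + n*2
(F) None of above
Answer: A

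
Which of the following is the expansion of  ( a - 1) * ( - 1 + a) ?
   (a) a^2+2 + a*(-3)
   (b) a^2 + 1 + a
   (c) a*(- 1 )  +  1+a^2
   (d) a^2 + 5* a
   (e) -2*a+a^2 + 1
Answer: e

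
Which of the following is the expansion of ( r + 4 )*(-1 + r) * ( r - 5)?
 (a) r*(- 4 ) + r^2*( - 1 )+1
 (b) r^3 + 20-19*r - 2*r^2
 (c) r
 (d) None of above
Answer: b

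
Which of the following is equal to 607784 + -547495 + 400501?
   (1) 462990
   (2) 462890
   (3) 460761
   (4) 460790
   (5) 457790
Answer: 4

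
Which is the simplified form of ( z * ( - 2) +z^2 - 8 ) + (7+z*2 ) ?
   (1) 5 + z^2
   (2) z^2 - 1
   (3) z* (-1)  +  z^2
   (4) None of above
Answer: 2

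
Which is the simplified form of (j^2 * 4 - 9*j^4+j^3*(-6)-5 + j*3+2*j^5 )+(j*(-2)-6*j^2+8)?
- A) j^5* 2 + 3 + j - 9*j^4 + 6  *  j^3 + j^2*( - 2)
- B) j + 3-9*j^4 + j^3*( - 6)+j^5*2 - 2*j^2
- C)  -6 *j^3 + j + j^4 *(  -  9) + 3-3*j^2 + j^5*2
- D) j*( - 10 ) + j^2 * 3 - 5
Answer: B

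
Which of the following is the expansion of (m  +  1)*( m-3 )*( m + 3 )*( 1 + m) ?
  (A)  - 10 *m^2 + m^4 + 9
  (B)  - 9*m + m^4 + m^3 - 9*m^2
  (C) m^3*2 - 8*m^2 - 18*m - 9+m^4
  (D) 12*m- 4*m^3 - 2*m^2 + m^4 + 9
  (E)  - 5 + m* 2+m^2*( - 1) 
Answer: C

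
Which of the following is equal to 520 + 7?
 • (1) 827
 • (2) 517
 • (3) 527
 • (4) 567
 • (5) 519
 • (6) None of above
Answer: 3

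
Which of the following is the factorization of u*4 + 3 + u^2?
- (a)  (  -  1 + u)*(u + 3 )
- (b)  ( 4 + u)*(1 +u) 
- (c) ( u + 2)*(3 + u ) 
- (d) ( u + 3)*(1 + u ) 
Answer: d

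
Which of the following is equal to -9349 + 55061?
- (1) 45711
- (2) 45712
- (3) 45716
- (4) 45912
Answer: 2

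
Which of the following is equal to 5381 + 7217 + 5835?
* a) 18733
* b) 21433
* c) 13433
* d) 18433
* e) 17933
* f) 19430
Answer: d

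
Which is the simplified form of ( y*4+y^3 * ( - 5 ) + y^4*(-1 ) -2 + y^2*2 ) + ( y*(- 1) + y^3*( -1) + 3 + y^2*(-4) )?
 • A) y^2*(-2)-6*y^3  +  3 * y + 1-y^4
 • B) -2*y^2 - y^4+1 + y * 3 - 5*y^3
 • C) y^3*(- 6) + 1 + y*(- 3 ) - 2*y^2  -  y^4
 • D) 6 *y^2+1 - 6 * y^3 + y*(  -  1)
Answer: A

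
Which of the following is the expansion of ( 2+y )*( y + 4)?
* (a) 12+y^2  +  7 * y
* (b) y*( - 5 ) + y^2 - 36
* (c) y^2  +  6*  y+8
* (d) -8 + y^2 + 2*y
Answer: c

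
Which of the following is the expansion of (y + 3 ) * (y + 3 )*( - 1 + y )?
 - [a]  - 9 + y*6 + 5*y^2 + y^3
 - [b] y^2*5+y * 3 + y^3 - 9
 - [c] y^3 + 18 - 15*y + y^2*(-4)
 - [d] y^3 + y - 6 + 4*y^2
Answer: b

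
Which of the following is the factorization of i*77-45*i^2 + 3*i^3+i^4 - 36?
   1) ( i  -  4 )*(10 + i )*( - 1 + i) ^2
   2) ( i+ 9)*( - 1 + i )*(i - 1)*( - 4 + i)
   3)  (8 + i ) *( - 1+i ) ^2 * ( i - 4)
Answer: 2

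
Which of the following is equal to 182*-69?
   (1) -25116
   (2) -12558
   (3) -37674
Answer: 2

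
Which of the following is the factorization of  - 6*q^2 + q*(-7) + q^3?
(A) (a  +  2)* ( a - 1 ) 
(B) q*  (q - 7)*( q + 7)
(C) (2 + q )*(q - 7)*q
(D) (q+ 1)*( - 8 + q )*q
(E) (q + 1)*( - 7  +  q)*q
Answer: E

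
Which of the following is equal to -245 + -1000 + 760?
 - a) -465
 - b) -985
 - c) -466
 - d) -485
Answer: d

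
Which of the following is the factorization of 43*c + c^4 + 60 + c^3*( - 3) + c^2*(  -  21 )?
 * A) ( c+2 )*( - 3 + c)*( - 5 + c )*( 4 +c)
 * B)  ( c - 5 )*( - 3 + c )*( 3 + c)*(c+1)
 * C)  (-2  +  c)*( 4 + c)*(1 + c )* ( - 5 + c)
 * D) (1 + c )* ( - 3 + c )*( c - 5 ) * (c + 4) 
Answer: D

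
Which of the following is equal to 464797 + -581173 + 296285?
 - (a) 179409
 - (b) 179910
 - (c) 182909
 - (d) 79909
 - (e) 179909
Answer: e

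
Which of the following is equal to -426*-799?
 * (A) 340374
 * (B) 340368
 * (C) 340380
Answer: A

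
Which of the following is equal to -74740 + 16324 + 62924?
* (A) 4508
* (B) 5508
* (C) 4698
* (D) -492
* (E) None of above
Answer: A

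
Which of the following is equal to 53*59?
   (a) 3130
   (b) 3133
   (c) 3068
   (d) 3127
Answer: d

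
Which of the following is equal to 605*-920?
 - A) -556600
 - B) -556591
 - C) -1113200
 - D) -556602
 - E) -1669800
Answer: A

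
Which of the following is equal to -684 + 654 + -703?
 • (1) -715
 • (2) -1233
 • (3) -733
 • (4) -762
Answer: 3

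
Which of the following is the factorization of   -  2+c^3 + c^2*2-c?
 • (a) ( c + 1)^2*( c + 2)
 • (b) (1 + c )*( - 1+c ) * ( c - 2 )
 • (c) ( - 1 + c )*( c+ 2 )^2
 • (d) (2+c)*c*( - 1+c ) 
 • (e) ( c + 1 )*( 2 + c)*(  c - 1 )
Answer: e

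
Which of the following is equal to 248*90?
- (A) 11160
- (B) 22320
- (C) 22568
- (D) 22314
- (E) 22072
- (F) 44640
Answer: B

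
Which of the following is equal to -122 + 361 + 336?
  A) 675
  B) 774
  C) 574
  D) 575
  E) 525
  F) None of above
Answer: D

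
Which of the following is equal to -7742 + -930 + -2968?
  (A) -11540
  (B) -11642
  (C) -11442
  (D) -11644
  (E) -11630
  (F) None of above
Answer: F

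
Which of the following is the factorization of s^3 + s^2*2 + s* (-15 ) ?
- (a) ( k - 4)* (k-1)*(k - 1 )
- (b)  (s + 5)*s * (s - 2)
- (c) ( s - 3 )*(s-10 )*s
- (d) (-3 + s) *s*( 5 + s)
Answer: d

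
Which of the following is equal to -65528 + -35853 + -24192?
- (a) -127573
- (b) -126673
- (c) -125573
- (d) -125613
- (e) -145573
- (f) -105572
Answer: c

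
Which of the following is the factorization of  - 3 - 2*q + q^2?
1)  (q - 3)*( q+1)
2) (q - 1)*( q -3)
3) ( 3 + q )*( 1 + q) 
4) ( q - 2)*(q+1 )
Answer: 1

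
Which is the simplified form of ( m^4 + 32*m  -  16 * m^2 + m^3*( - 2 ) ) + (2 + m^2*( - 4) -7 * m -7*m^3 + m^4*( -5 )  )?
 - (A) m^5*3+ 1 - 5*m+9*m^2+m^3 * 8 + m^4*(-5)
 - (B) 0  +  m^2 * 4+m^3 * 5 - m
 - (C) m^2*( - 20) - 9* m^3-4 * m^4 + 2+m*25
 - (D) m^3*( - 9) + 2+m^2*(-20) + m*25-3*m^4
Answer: C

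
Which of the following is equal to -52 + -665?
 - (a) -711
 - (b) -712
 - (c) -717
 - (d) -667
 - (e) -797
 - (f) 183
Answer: c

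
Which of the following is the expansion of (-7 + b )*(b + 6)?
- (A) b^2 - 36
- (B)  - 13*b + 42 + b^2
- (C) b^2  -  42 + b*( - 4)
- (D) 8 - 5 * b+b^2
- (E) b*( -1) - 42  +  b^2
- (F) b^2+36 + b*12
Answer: E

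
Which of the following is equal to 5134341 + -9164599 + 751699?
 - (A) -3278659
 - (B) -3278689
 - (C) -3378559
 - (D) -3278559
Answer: D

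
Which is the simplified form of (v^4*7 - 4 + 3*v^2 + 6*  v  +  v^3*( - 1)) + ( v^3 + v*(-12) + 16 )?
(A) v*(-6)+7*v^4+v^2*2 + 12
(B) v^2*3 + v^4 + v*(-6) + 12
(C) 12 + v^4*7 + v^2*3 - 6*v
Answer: C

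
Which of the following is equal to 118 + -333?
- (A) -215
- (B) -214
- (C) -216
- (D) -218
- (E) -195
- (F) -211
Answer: A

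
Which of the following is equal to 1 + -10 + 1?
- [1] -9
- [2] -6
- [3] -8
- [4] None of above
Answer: 3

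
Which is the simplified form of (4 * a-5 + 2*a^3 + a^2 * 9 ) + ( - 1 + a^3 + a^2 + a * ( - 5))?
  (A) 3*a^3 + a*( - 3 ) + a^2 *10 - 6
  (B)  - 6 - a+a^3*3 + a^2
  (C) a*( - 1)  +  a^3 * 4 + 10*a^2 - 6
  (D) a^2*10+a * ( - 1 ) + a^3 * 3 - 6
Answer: D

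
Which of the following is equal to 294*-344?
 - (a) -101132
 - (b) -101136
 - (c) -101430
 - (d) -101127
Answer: b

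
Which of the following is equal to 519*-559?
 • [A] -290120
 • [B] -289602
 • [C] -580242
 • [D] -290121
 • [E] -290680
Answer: D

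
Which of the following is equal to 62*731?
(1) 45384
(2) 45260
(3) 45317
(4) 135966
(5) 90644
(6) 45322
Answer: 6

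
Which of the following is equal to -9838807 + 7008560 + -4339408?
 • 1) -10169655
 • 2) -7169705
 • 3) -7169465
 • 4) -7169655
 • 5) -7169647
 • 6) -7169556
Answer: 4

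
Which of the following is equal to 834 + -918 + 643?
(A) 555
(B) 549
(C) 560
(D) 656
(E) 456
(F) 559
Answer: F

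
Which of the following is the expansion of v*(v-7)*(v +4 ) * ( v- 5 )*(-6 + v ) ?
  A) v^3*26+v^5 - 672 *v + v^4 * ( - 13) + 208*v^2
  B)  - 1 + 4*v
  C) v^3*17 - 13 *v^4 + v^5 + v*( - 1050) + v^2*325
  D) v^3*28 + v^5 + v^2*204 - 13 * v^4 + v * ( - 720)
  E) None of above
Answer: E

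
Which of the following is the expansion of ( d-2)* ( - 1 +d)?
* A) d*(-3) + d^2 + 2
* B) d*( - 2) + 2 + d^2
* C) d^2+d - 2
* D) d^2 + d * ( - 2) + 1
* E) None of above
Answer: A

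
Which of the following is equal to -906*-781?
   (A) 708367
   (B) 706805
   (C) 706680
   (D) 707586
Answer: D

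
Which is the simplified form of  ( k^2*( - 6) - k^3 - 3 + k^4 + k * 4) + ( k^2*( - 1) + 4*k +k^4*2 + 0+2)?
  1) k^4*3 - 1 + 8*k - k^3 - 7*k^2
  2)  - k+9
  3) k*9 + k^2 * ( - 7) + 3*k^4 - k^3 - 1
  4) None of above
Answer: 1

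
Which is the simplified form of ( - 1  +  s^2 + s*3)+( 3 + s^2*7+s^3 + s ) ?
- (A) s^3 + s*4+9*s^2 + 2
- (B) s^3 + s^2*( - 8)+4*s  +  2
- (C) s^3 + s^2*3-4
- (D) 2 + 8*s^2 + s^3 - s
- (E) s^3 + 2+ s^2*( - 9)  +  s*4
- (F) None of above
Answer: F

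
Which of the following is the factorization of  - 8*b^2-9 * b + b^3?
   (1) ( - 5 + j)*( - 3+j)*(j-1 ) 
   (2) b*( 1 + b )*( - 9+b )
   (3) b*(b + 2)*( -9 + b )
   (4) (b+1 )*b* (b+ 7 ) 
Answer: 2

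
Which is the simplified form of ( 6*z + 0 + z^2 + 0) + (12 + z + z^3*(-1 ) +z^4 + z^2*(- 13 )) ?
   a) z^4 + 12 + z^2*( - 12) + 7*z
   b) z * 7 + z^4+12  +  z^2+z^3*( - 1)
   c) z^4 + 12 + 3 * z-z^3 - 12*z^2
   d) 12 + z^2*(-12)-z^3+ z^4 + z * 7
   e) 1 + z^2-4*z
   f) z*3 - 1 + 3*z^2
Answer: d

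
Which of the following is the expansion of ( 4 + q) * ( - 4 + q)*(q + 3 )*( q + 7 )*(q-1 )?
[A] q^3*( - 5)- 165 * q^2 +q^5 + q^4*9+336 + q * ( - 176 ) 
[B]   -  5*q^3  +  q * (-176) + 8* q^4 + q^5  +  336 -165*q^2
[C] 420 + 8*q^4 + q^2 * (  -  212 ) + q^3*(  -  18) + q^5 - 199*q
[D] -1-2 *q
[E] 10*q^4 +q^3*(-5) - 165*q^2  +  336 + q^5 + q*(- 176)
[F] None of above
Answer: A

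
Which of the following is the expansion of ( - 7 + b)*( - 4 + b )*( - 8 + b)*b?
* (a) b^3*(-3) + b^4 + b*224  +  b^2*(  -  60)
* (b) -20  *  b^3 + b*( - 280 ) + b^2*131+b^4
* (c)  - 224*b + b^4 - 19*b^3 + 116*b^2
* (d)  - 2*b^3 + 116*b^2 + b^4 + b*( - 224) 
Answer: c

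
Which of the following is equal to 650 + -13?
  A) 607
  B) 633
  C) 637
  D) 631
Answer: C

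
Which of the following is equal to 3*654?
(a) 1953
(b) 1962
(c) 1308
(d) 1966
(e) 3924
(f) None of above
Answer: b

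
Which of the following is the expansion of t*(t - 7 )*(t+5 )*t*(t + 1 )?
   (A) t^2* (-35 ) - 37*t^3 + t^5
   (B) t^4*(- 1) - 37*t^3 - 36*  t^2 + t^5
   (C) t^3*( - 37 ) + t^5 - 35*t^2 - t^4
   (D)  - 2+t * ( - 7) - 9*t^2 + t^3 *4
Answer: C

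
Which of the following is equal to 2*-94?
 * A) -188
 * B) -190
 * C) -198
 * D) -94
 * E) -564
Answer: A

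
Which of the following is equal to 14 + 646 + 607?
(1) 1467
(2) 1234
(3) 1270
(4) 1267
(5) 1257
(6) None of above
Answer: 4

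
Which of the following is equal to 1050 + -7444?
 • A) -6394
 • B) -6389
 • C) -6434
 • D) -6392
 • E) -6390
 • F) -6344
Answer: A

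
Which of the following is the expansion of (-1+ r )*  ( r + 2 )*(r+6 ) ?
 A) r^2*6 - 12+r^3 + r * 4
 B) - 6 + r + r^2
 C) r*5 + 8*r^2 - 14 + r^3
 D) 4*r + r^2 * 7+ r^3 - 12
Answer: D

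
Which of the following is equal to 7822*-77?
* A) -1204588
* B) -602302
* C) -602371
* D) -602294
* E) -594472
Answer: D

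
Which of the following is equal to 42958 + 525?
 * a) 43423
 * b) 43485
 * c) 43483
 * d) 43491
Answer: c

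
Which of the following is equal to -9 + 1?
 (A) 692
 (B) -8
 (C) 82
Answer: B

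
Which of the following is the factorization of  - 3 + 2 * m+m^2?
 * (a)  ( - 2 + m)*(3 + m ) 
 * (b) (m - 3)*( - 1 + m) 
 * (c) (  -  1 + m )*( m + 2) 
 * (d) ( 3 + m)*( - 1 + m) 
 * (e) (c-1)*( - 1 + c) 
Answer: d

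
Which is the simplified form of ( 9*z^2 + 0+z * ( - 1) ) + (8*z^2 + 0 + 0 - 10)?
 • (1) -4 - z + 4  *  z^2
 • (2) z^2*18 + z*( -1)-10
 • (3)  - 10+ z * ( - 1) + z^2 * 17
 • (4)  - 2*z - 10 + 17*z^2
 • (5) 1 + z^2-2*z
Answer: 3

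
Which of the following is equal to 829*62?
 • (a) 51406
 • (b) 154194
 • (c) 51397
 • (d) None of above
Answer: d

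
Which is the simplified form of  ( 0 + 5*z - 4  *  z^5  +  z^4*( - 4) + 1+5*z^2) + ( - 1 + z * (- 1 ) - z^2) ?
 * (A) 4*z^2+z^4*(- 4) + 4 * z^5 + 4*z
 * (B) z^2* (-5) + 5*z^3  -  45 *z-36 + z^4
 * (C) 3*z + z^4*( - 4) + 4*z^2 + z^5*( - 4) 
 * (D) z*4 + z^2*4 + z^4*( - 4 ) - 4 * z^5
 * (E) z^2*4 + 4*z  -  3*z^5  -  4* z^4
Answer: D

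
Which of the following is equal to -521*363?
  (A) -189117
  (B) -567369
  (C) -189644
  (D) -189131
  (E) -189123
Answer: E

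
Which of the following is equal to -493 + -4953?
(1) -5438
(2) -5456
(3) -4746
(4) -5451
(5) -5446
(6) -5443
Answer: 5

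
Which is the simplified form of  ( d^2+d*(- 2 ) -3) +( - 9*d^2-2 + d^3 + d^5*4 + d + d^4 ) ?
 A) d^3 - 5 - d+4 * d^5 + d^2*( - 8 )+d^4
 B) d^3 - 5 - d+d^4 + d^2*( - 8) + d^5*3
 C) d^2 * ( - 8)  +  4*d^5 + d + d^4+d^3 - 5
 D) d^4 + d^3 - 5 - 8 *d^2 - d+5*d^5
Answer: A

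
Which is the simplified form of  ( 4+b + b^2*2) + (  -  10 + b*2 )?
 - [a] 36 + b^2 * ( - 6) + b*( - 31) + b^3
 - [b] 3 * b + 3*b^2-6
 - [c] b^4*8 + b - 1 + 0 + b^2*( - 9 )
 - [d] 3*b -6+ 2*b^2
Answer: d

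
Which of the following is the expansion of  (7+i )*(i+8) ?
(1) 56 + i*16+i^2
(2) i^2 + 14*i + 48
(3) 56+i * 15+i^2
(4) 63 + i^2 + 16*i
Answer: 3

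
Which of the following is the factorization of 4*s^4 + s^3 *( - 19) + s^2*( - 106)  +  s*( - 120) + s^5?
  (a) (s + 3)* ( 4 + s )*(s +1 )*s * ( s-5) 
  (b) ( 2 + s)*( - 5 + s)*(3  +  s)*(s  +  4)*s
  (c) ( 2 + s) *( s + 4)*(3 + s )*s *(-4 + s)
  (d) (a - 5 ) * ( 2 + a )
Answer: b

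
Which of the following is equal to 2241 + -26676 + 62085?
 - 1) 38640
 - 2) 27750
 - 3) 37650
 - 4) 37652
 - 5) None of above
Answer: 3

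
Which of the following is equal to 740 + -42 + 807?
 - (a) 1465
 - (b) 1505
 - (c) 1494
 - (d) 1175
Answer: b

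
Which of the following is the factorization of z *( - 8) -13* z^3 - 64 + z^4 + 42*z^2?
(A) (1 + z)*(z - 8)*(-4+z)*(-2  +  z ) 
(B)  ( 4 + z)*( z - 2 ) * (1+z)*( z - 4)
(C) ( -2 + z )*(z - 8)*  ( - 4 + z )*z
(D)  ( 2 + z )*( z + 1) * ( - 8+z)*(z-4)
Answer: A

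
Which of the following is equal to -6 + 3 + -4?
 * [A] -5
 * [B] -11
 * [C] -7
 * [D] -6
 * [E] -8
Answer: C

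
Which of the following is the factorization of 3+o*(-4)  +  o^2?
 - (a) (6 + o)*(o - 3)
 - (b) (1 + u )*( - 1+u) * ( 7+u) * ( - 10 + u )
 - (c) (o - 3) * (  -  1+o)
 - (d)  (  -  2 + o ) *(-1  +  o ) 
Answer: c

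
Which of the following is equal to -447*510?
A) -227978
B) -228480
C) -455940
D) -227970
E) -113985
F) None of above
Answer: D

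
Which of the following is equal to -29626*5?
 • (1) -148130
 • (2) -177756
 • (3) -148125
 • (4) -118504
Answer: 1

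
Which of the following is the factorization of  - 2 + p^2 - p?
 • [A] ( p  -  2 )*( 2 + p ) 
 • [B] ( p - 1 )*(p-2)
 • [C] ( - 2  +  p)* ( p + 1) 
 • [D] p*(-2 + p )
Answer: C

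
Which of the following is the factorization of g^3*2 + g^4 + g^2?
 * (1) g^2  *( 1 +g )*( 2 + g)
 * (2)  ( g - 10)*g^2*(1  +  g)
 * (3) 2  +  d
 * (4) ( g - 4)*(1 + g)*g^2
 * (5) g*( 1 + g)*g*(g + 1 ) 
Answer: 5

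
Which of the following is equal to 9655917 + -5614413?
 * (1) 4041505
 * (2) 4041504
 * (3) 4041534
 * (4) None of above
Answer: 2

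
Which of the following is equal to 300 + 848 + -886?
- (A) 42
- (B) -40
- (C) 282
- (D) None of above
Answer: D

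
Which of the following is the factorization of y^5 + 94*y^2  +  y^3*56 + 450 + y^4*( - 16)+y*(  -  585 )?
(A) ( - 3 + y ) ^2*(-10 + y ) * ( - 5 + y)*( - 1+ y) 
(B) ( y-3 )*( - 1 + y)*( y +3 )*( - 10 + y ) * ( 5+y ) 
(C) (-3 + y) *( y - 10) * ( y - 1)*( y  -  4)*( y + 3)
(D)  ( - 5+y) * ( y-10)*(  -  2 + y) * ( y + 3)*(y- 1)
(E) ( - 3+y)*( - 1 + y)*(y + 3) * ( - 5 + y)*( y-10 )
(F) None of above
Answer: E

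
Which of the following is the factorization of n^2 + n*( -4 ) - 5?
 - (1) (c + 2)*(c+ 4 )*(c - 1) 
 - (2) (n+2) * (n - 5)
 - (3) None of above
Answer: 3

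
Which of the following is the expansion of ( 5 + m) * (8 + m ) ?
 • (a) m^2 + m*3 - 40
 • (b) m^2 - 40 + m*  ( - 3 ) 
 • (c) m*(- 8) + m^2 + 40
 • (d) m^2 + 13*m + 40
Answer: d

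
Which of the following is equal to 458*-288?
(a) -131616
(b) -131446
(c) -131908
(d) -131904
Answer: d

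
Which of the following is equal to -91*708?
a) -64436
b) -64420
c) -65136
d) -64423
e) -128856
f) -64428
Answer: f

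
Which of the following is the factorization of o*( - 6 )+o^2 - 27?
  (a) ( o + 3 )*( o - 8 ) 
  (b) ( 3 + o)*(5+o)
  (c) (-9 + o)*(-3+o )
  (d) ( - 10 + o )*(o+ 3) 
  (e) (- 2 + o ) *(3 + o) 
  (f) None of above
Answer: f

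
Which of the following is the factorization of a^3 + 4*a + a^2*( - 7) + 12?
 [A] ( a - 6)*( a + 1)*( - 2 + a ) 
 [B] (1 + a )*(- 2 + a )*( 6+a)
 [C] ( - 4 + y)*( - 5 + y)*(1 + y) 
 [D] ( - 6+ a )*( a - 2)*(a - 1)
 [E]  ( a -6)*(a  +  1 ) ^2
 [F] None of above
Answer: A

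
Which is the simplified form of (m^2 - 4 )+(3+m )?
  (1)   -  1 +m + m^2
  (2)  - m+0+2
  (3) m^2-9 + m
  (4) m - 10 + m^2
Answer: 1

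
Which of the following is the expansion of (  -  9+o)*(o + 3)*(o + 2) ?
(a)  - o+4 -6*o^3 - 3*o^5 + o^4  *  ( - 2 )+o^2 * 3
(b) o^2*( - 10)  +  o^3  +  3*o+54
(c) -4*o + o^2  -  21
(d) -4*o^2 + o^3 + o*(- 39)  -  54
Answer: d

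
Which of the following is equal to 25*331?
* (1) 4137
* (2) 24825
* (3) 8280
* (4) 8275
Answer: 4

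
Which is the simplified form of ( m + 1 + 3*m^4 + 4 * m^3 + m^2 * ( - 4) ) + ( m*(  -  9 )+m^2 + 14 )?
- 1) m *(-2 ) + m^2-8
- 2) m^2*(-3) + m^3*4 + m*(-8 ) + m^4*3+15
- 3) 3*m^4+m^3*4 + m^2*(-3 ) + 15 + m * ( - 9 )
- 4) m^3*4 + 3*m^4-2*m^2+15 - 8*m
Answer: 2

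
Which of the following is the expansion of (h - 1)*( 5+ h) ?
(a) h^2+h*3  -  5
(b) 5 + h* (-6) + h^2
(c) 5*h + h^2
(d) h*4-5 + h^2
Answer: d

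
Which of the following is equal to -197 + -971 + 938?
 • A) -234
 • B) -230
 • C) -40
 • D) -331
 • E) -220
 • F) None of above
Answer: B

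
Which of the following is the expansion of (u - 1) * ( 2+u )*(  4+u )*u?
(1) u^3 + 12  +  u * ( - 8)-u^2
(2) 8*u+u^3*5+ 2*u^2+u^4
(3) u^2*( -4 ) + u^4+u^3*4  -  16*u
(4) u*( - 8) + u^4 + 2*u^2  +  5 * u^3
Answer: 4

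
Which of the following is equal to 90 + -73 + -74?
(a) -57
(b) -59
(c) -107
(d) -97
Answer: a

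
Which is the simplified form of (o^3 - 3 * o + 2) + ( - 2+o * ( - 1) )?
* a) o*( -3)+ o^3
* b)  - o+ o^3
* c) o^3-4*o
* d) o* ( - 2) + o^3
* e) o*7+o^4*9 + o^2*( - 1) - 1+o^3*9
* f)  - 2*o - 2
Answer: c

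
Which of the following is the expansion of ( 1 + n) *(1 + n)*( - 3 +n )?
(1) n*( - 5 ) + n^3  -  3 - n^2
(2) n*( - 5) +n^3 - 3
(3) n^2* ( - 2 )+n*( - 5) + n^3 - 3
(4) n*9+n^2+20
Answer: 1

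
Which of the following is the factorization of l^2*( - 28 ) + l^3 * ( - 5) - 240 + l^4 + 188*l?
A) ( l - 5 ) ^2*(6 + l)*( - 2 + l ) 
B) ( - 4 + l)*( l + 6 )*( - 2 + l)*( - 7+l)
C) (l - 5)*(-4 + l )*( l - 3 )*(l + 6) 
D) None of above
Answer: D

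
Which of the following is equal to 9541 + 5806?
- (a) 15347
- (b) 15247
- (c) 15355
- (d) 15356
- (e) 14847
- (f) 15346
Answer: a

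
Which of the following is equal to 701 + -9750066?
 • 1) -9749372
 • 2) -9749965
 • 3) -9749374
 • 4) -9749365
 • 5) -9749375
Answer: 4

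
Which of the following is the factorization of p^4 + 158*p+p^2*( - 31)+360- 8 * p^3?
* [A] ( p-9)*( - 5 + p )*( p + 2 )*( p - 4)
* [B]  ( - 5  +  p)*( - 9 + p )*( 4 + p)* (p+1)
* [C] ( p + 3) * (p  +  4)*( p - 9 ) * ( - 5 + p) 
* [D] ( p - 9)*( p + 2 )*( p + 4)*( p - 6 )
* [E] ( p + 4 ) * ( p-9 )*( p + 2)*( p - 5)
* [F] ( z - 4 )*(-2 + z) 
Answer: E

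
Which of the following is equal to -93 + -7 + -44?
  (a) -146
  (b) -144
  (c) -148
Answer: b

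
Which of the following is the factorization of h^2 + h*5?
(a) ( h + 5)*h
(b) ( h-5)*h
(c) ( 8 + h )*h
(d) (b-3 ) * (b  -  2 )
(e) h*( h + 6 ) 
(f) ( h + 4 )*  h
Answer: a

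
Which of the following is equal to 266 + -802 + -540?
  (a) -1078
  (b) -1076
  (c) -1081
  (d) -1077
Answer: b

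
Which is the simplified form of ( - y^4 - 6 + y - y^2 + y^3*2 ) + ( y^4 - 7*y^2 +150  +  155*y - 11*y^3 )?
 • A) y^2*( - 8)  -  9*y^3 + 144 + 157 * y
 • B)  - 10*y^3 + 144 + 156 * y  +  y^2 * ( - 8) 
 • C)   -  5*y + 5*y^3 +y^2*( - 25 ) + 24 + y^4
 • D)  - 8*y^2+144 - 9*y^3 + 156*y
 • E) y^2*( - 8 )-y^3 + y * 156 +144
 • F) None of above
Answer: D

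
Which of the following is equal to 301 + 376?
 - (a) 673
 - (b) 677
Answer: b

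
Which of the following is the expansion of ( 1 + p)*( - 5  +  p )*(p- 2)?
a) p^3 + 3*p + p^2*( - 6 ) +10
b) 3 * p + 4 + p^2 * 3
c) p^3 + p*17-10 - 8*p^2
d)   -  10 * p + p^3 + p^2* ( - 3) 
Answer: a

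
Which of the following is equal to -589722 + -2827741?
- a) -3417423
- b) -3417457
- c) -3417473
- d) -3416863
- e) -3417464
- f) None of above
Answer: f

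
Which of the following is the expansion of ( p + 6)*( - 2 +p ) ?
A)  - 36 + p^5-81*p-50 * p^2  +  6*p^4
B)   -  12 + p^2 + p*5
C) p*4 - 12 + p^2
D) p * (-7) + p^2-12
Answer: C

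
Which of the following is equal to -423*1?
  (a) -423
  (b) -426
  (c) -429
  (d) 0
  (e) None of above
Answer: a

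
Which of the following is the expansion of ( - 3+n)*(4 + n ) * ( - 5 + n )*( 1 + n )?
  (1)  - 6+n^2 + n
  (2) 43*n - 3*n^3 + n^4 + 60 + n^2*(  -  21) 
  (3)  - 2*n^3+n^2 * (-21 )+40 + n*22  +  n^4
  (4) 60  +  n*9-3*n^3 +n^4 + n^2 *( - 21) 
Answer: 2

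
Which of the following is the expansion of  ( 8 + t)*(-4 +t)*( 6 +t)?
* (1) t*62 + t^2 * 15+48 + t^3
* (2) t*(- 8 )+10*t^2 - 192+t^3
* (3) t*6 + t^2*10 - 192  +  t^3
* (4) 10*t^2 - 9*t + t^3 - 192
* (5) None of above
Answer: 2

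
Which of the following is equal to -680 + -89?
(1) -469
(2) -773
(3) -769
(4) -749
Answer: 3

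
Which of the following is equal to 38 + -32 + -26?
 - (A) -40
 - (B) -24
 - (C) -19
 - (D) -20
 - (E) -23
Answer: D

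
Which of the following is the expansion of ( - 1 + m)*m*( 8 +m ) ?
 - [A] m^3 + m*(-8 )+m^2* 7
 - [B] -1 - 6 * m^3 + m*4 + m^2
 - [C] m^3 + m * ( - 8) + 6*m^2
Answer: A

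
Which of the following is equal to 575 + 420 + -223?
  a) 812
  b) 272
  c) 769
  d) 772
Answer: d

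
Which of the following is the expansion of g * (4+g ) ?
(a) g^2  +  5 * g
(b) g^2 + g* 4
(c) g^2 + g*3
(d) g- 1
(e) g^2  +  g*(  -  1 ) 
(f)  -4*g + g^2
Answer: b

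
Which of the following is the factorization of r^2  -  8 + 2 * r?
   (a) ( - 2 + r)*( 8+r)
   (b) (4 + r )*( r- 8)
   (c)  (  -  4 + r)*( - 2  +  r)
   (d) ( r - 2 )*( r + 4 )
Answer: d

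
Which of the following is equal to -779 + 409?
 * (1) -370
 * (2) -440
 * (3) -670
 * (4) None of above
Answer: 1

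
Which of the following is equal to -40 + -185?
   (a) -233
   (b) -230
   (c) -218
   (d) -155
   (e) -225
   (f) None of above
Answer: e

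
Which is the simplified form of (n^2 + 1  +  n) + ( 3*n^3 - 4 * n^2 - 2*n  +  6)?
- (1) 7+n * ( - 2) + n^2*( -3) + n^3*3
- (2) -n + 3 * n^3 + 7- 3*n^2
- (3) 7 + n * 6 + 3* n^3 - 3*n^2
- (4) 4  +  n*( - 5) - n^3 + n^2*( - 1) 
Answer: 2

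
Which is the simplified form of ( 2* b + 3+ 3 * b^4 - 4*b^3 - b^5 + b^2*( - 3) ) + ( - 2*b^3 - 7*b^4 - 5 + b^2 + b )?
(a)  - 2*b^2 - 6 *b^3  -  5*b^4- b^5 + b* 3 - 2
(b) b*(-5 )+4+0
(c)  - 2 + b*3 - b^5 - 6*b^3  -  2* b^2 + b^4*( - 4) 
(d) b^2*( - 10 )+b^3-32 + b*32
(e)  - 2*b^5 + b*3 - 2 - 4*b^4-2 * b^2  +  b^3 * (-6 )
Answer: c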